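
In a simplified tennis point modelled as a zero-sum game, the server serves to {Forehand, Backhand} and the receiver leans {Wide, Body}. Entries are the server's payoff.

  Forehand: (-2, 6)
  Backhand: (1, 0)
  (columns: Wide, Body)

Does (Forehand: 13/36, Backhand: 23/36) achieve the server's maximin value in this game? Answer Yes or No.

Against Wide this mix gives (13/36)·(-2) + (23/36)·1 = -1/12.
Against Body this mix gives (13/36)·6 + (23/36)·0 = 13/6.
The receiver will play Wide, holding the server to -1/12. Shifting weight toward the row that does better against Wide would raise this floor (the equalizing mix achieves 2/3 against both Wide and Body), so the proposed strategy is not optimal.

No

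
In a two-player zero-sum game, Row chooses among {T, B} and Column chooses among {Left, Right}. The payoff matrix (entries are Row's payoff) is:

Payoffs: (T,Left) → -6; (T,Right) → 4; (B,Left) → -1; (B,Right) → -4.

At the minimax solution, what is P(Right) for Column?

5/13

Row minima: T → -6, B → -4; maximin = -4.
Column maxima: Left → -1, Right → 4; minimax = -1.
-4 ≠ -1, so there is no saddle point; optimal play is mixed.
Let Row play T with probability p. Expected payoff against Left: (-6)p + (-1)(1−p) = −5p − 1; against Right: 4p + (-4)(1−p) = 8p − 4.
Setting these equal: −5p − 1 = 8p − 4 ⇒ −13p = -3 ⇒ p = 3/13, and the value is (-5)·(3/13) − 1 = -28/13.
For Column: with q = P(Left), equating T's and B's payoffs gives −10q + 4 = 3q − 4 ⇒ q = 8/13.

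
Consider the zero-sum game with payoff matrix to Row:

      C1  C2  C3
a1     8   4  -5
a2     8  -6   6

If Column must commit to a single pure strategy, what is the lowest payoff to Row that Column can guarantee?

Column maxima: C1 → 8, C2 → 4, C3 → 6.
The smallest of these is 4.

4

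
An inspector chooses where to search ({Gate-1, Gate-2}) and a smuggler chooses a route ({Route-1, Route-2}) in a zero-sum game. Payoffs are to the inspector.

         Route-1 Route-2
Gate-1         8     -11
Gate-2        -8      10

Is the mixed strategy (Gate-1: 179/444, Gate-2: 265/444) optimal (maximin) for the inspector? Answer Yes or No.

Against Route-1 this mix gives (179/444)·8 + (265/444)·(-8) = -172/111.
Against Route-2 this mix gives (179/444)·(-11) + (265/444)·10 = 227/148.
The smuggler will play Route-1, holding the inspector to -172/111. Shifting weight toward the row that does better against Route-1 would raise this floor (the equalizing mix achieves -8/37 against both Route-1 and Route-2), so the proposed strategy is not optimal.

No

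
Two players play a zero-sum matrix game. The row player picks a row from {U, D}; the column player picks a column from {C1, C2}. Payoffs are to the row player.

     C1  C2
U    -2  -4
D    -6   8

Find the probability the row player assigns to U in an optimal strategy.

Row minima: U → -4, D → -6; maximin = -4.
Column maxima: C1 → -2, C2 → 8; minimax = -2.
-4 ≠ -2, so there is no saddle point; optimal play is mixed.
Let the row player play U with probability p. Expected payoff against C1: (-2)p + (-6)(1−p) = 4p − 6; against C2: (-4)p + 8(1−p) = −12p + 8.
Setting these equal: 4p − 6 = −12p + 8 ⇒ 16p = 14 ⇒ p = 7/8, and the value is (4)·(7/8) − 6 = -5/2.
For the column player: with q = P(C1), equating U's and D's payoffs gives 2q − 4 = −14q + 8 ⇒ q = 3/4.

7/8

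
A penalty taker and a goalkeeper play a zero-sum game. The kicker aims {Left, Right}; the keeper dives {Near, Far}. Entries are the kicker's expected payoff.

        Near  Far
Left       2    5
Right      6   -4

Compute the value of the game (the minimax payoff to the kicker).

38/13

Row minima: Left → 2, Right → -4; maximin = 2.
Column maxima: Near → 6, Far → 5; minimax = 5.
2 ≠ 5, so there is no saddle point; optimal play is mixed.
Let the kicker play Left with probability p. Expected payoff against Near: 2p + 6(1−p) = −4p + 6; against Far: 5p + (-4)(1−p) = 9p − 4.
Setting these equal: −4p + 6 = 9p − 4 ⇒ −13p = -10 ⇒ p = 10/13, and the value is (-4)·(10/13) + 6 = 38/13.
For the keeper: with q = P(Near), equating Left's and Right's payoffs gives −3q + 5 = 10q − 4 ⇒ q = 9/13.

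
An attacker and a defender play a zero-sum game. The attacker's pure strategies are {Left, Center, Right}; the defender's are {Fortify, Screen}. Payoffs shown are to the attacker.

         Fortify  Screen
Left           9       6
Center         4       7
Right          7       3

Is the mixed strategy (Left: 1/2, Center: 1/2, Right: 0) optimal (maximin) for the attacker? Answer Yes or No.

Yes

Against Fortify this mix gives (1/2)·9 + (1/2)·4 = 13/2.
Against Screen this mix gives (1/2)·6 + (1/2)·7 = 13/2.
All of the defender's active replies (Fortify, Screen) yield 13/2, and no column does worse for the attacker. The mix makes the defender indifferent and guarantees 13/2, so it is optimal.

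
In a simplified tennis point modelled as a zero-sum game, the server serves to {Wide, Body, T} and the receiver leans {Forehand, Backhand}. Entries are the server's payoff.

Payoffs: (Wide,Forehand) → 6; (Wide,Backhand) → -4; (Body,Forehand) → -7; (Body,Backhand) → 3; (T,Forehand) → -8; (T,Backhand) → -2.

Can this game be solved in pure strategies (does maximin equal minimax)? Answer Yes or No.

No

Row minima: Wide → -4, Body → -7, T → -8; maximin = -4.
Column maxima: Forehand → 6, Backhand → 3; minimax = 3.
-4 ≠ 3, so no pure-strategy equilibrium exists.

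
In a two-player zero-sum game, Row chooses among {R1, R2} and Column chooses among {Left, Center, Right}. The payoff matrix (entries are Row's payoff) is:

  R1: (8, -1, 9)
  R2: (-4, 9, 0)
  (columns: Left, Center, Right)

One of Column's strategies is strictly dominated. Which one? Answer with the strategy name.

Right

Left holds Row's payoff strictly below Right in every row: 8 < 9, -4 < 0.
So Right is strictly dominated for Column.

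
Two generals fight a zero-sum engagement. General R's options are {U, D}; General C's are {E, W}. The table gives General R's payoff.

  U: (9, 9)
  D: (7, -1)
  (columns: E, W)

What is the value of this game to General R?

9

Row minima: U → 9, D → -1; maximin = 9.
Column maxima: E → 9, W → 9; minimax = 9.
Since maximin = minimax = 9, there is a saddle point and the value is 9.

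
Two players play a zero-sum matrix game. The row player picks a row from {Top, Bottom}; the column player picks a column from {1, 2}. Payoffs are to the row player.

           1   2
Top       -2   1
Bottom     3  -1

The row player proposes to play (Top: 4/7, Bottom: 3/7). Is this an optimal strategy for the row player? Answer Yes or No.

Yes

Against 1 this mix gives (4/7)·(-2) + (3/7)·3 = 1/7.
Against 2 this mix gives (4/7)·1 + (3/7)·(-1) = 1/7.
All of the column player's active replies (1, 2) yield 1/7, and no column does worse for the row player. The mix makes the column player indifferent and guarantees 1/7, so it is optimal.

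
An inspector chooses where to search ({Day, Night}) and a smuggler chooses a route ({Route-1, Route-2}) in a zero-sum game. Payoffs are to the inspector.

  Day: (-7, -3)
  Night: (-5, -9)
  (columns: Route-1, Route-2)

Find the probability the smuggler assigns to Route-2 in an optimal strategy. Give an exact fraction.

Row minima: Day → -7, Night → -9; maximin = -7.
Column maxima: Route-1 → -5, Route-2 → -3; minimax = -5.
-7 ≠ -5, so there is no saddle point; optimal play is mixed.
Let the inspector play Day with probability p. Expected payoff against Route-1: (-7)p + (-5)(1−p) = −2p − 5; against Route-2: (-3)p + (-9)(1−p) = 6p − 9.
Setting these equal: −2p − 5 = 6p − 9 ⇒ −8p = -4 ⇒ p = 1/2, and the value is (-2)·(1/2) − 5 = -6.
For the smuggler: with q = P(Route-1), equating Day's and Night's payoffs gives −4q − 3 = 4q − 9 ⇒ q = 3/4.

1/4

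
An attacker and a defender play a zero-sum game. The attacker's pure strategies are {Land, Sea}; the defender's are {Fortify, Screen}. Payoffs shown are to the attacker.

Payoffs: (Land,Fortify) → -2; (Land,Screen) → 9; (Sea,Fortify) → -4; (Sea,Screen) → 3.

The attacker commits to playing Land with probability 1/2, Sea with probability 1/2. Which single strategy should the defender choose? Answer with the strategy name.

If the defender plays Fortify, the attacker's expected payoff is (1/2)·(-2) + (1/2)·(-4) = -3.
If the defender plays Screen, the attacker's expected payoff is (1/2)·9 + (1/2)·3 = 6.
The defender minimizes the attacker's payoff; the smallest is -3, so the best response is Fortify.

Fortify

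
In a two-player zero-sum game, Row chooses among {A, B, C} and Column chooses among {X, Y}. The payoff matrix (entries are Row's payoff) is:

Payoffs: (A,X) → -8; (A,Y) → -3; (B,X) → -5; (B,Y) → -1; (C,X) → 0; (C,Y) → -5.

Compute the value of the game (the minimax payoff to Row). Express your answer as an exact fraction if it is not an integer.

-25/9

Row minima: A → -8, B → -5, C → -5; maximin = -5.
Column maxima: X → 0, Y → -1; minimax = -1.
-5 ≠ -1, so there is no saddle point; optimal play is mixed.
A is strictly dominated by B, so Row never plays it.
On the remaining 2×2 (B, C vs X, Y):
Let Row play B with probability p. Expected payoff against X: (-5)p + 0(1−p) = −5p; against Y: (-1)p + (-5)(1−p) = 4p − 5.
Setting these equal: −5p = 4p − 5 ⇒ −9p = -5 ⇒ p = 5/9, and the value is (-5)·(5/9) = -25/9.
For Column: with q = P(X), equating B's and C's payoffs gives −4q − 1 = 5q − 5 ⇒ q = 4/9.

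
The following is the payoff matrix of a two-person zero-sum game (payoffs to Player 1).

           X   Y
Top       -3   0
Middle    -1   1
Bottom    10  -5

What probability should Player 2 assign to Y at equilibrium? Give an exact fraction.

Row minima: Top → -3, Middle → -1, Bottom → -5; maximin = -1.
Column maxima: X → 10, Y → 1; minimax = 1.
-1 ≠ 1, so there is no saddle point; optimal play is mixed.
Top is strictly dominated by Middle, so Player 1 never plays it.
On the remaining 2×2 (Middle, Bottom vs X, Y):
Let Player 1 play Middle with probability p. Expected payoff against X: (-1)p + 10(1−p) = −11p + 10; against Y: 1p + (-5)(1−p) = 6p − 5.
Setting these equal: −11p + 10 = 6p − 5 ⇒ −17p = -15 ⇒ p = 15/17, and the value is (-11)·(15/17) + 10 = 5/17.
For Player 2: with q = P(X), equating Middle's and Bottom's payoffs gives −2q + 1 = 15q − 5 ⇒ q = 6/17.

11/17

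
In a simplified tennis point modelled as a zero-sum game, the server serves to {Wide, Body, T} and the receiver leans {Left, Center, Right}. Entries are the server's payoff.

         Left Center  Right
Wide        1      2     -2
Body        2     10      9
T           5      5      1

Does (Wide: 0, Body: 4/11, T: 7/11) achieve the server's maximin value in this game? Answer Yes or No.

Against Left this mix gives (4/11)·2 + (7/11)·5 = 43/11.
Against Center this mix gives (4/11)·10 + (7/11)·5 = 75/11.
Against Right this mix gives (4/11)·9 + (7/11)·1 = 43/11.
All of the receiver's active replies (Left, Right) yield 43/11, and no column does worse for the server. The mix makes the receiver indifferent and guarantees 43/11, so it is optimal.

Yes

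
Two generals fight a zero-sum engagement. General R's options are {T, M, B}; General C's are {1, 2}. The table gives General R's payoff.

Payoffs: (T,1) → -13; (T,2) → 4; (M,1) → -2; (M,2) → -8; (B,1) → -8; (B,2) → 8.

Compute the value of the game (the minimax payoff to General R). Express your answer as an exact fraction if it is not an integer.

-40/11

Row minima: T → -13, M → -8, B → -8; maximin = -8.
Column maxima: 1 → -2, 2 → 8; minimax = -2.
-8 ≠ -2, so there is no saddle point; optimal play is mixed.
T is strictly dominated by B, so General R never plays it.
On the remaining 2×2 (M, B vs 1, 2):
Let General R play M with probability p. Expected payoff against 1: (-2)p + (-8)(1−p) = 6p − 8; against 2: (-8)p + 8(1−p) = −16p + 8.
Setting these equal: 6p − 8 = −16p + 8 ⇒ 22p = 16 ⇒ p = 8/11, and the value is (6)·(8/11) − 8 = -40/11.
For General C: with q = P(1), equating M's and B's payoffs gives 6q − 8 = −16q + 8 ⇒ q = 8/11.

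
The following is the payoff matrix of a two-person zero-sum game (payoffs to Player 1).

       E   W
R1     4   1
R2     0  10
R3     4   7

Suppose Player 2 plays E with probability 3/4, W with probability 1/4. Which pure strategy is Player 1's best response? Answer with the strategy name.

Expected payoff of R1: (3/4)·4 + (1/4)·1 = 13/4.
Expected payoff of R2: (3/4)·0 + (1/4)·10 = 5/2.
Expected payoff of R3: (3/4)·4 + (1/4)·7 = 19/4.
The largest is 19/4, so Player 1's best response is R3.

R3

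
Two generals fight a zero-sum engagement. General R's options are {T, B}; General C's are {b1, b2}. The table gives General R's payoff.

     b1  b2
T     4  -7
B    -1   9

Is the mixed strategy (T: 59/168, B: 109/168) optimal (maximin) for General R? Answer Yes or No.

No

Against b1 this mix gives (59/168)·4 + (109/168)·(-1) = 127/168.
Against b2 this mix gives (59/168)·(-7) + (109/168)·9 = 71/21.
General C will play b1, holding General R to 127/168. Shifting weight toward the row that does better against b1 would raise this floor (the equalizing mix achieves 29/21 against both b1 and b2), so the proposed strategy is not optimal.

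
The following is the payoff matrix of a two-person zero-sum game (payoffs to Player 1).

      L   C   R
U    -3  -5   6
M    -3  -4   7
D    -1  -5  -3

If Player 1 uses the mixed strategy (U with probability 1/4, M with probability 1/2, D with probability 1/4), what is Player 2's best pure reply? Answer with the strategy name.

C

If Player 2 plays L, Player 1's expected payoff is (1/4)·(-3) + (1/2)·(-3) + (1/4)·(-1) = -5/2.
If Player 2 plays C, Player 1's expected payoff is (1/4)·(-5) + (1/2)·(-4) + (1/4)·(-5) = -9/2.
If Player 2 plays R, Player 1's expected payoff is (1/4)·6 + (1/2)·7 + (1/4)·(-3) = 17/4.
Player 2 minimizes Player 1's payoff; the smallest is -9/2, so the best response is C.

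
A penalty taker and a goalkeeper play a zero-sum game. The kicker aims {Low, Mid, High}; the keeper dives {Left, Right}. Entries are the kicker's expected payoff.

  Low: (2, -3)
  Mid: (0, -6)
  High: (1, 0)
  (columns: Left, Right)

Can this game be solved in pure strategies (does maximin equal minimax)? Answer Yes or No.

Row minima: Low → -3, Mid → -6, High → 0; maximin = 0.
Column maxima: Left → 2, Right → 0; minimax = 0.
maximin = minimax = 0, so a saddle point exists.

Yes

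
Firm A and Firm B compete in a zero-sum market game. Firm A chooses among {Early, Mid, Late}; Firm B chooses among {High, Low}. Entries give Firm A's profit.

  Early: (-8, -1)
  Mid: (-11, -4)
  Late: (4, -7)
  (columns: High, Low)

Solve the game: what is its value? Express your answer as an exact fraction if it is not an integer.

Row minima: Early → -8, Mid → -11, Late → -7; maximin = -7.
Column maxima: High → 4, Low → -1; minimax = -1.
-7 ≠ -1, so there is no saddle point; optimal play is mixed.
Mid is strictly dominated by Early, so Firm A never plays it.
On the remaining 2×2 (Early, Late vs High, Low):
Let Firm A play Early with probability p. Expected payoff against High: (-8)p + 4(1−p) = −12p + 4; against Low: (-1)p + (-7)(1−p) = 6p − 7.
Setting these equal: −12p + 4 = 6p − 7 ⇒ −18p = -11 ⇒ p = 11/18, and the value is (-12)·(11/18) + 4 = -10/3.
For Firm B: with q = P(High), equating Early's and Late's payoffs gives −7q − 1 = 11q − 7 ⇒ q = 1/3.

-10/3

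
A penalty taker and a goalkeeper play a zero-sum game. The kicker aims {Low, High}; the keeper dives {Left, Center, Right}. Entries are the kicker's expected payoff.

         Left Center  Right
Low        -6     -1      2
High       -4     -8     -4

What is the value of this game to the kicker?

-44/9

Row minima: Low → -6, High → -8; maximin = -6.
Column maxima: Left → -4, Center → -1, Right → 2; minimax = -4.
-6 ≠ -4, so there is no saddle point; optimal play is mixed.
Right is strictly dominated by Center (it gives the kicker strictly more in every row), so the keeper never plays it.
On the remaining 2×2 (Low, High vs Left, Center):
Let the kicker play Low with probability p. Expected payoff against Left: (-6)p + (-4)(1−p) = −2p − 4; against Center: (-1)p + (-8)(1−p) = 7p − 8.
Setting these equal: −2p − 4 = 7p − 8 ⇒ −9p = -4 ⇒ p = 4/9, and the value is (-2)·(4/9) − 4 = -44/9.
For the keeper: with q = P(Left), equating Low's and High's payoffs gives −5q − 1 = 4q − 8 ⇒ q = 7/9.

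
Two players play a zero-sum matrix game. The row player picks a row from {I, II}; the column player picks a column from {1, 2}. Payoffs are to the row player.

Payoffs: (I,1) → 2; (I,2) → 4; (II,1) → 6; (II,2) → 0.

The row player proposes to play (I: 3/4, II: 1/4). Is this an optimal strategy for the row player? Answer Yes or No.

Yes

Against 1 this mix gives (3/4)·2 + (1/4)·6 = 3.
Against 2 this mix gives (3/4)·4 + (1/4)·0 = 3.
All of the column player's active replies (1, 2) yield 3, and no column does worse for the row player. The mix makes the column player indifferent and guarantees 3, so it is optimal.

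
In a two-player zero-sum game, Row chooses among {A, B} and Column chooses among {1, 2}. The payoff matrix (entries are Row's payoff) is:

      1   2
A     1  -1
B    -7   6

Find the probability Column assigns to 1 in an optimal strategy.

Row minima: A → -1, B → -7; maximin = -1.
Column maxima: 1 → 1, 2 → 6; minimax = 1.
-1 ≠ 1, so there is no saddle point; optimal play is mixed.
Let Row play A with probability p. Expected payoff against 1: 1p + (-7)(1−p) = 8p − 7; against 2: (-1)p + 6(1−p) = −7p + 6.
Setting these equal: 8p − 7 = −7p + 6 ⇒ 15p = 13 ⇒ p = 13/15, and the value is (8)·(13/15) − 7 = -1/15.
For Column: with q = P(1), equating A's and B's payoffs gives 2q − 1 = −13q + 6 ⇒ q = 7/15.

7/15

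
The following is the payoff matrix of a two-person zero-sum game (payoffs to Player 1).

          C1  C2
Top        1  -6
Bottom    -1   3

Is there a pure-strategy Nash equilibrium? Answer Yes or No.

Row minima: Top → -6, Bottom → -1; maximin = -1.
Column maxima: C1 → 1, C2 → 3; minimax = 1.
-1 ≠ 1, so no pure-strategy equilibrium exists.

No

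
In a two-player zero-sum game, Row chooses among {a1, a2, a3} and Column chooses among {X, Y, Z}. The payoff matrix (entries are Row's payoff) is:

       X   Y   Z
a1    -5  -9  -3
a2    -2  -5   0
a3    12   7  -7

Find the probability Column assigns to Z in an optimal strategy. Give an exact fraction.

Row minima: a1 → -9, a2 → -5, a3 → -7; maximin = -5.
Column maxima: X → 12, Y → 7, Z → 0; minimax = 0.
-5 ≠ 0, so there is no saddle point; optimal play is mixed.
a1 is strictly dominated by a2, so Row never plays it.
X is strictly dominated by Y (it gives Row strictly more in every row), so Column never plays it.
On the remaining 2×2 (a2, a3 vs Y, Z):
Let Row play a2 with probability p. Expected payoff against Y: (-5)p + 7(1−p) = −12p + 7; against Z: 0p + (-7)(1−p) = 7p − 7.
Setting these equal: −12p + 7 = 7p − 7 ⇒ −19p = -14 ⇒ p = 14/19, and the value is (-12)·(14/19) + 7 = -35/19.
For Column: with q = P(Y), equating a2's and a3's payoffs gives −5q = 14q − 7 ⇒ q = 7/19.

12/19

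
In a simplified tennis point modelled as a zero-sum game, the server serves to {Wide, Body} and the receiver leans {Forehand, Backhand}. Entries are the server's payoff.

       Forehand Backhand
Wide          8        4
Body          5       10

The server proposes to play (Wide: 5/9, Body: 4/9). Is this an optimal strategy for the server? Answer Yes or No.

Against Forehand this mix gives (5/9)·8 + (4/9)·5 = 20/3.
Against Backhand this mix gives (5/9)·4 + (4/9)·10 = 20/3.
All of the receiver's active replies (Forehand, Backhand) yield 20/3, and no column does worse for the server. The mix makes the receiver indifferent and guarantees 20/3, so it is optimal.

Yes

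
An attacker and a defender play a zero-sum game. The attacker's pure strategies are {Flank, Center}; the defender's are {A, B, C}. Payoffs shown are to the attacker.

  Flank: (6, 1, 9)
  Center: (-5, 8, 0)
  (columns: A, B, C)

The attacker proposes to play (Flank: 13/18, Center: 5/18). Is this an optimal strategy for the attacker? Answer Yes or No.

Against A this mix gives (13/18)·6 + (5/18)·(-5) = 53/18.
Against B this mix gives (13/18)·1 + (5/18)·8 = 53/18.
Against C this mix gives (13/18)·9 + (5/18)·0 = 13/2.
All of the defender's active replies (A, B) yield 53/18, and no column does worse for the attacker. The mix makes the defender indifferent and guarantees 53/18, so it is optimal.

Yes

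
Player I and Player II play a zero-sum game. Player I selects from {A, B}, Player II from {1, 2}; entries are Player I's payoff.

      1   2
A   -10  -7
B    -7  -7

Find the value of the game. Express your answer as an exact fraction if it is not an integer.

-7

Row minima: A → -10, B → -7; maximin = -7.
Column maxima: 1 → -7, 2 → -7; minimax = -7.
Since maximin = minimax = -7, there is a saddle point and the value is -7.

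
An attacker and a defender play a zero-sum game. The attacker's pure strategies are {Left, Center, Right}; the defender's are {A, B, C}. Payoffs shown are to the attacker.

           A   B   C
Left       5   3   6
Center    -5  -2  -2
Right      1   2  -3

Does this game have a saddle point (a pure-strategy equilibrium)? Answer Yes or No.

Yes

Row minima: Left → 3, Center → -5, Right → -3; maximin = 3.
Column maxima: A → 5, B → 3, C → 6; minimax = 3.
maximin = minimax = 3, so a saddle point exists.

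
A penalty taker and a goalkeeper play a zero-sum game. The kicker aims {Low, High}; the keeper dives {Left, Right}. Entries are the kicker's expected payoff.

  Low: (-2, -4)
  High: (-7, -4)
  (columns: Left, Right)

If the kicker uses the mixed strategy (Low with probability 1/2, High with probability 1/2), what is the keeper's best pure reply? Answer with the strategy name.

If the keeper plays Left, the kicker's expected payoff is (1/2)·(-2) + (1/2)·(-7) = -9/2.
If the keeper plays Right, the kicker's expected payoff is (1/2)·(-4) + (1/2)·(-4) = -4.
The keeper minimizes the kicker's payoff; the smallest is -9/2, so the best response is Left.

Left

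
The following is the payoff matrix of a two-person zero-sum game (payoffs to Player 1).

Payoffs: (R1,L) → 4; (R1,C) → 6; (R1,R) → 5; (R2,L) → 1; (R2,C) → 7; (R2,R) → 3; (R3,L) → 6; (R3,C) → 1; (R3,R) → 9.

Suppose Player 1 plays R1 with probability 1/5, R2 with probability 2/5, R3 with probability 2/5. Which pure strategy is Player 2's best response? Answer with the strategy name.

L

If Player 2 plays L, Player 1's expected payoff is (1/5)·4 + (2/5)·1 + (2/5)·6 = 18/5.
If Player 2 plays C, Player 1's expected payoff is (1/5)·6 + (2/5)·7 + (2/5)·1 = 22/5.
If Player 2 plays R, Player 1's expected payoff is (1/5)·5 + (2/5)·3 + (2/5)·9 = 29/5.
Player 2 minimizes Player 1's payoff; the smallest is 18/5, so the best response is L.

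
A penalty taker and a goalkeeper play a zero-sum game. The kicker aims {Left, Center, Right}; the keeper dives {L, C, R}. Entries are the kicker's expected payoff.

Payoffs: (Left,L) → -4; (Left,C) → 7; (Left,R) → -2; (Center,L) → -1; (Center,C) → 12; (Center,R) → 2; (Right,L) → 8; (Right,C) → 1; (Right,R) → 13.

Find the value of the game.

97/20

Row minima: Left → -4, Center → -1, Right → 1; maximin = 1.
Column maxima: L → 8, C → 12, R → 13; minimax = 8.
1 ≠ 8, so there is no saddle point; optimal play is mixed.
Left is strictly dominated by Center, so the kicker never plays it.
R is strictly dominated by L (it gives the kicker strictly more in every row), so the keeper never plays it.
On the remaining 2×2 (Center, Right vs L, C):
Let the kicker play Center with probability p. Expected payoff against L: (-1)p + 8(1−p) = −9p + 8; against C: 12p + 1(1−p) = 11p + 1.
Setting these equal: −9p + 8 = 11p + 1 ⇒ −20p = -7 ⇒ p = 7/20, and the value is (-9)·(7/20) + 8 = 97/20.
For the keeper: with q = P(L), equating Center's and Right's payoffs gives −13q + 12 = 7q + 1 ⇒ q = 11/20.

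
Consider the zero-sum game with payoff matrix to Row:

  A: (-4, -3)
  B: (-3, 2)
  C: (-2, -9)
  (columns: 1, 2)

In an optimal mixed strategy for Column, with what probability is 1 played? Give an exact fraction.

Row minima: A → -4, B → -3, C → -9; maximin = -3.
Column maxima: 1 → -2, 2 → 2; minimax = -2.
-3 ≠ -2, so there is no saddle point; optimal play is mixed.
A is strictly dominated by B, so Row never plays it.
On the remaining 2×2 (B, C vs 1, 2):
Let Row play B with probability p. Expected payoff against 1: (-3)p + (-2)(1−p) = −p − 2; against 2: 2p + (-9)(1−p) = 11p − 9.
Setting these equal: −p − 2 = 11p − 9 ⇒ −12p = -7 ⇒ p = 7/12, and the value is (-1)·(7/12) − 2 = -31/12.
For Column: with q = P(1), equating B's and C's payoffs gives −5q + 2 = 7q − 9 ⇒ q = 11/12.

11/12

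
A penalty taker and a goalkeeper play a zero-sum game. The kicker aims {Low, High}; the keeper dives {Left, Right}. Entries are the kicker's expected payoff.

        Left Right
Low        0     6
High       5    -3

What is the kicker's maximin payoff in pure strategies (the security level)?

0

Row minima: Low → 0, High → -3.
The best of these is 0.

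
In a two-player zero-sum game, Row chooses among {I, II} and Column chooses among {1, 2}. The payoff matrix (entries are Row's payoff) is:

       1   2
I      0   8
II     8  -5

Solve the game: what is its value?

64/21

Row minima: I → 0, II → -5; maximin = 0.
Column maxima: 1 → 8, 2 → 8; minimax = 8.
0 ≠ 8, so there is no saddle point; optimal play is mixed.
Let Row play I with probability p. Expected payoff against 1: 0p + 8(1−p) = −8p + 8; against 2: 8p + (-5)(1−p) = 13p − 5.
Setting these equal: −8p + 8 = 13p − 5 ⇒ −21p = -13 ⇒ p = 13/21, and the value is (-8)·(13/21) + 8 = 64/21.
For Column: with q = P(1), equating I's and II's payoffs gives −8q + 8 = 13q − 5 ⇒ q = 13/21.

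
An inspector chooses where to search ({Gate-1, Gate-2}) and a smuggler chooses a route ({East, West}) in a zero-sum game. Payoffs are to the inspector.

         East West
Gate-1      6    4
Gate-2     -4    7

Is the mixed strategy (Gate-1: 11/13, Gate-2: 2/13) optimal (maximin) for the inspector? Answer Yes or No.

Against East this mix gives (11/13)·6 + (2/13)·(-4) = 58/13.
Against West this mix gives (11/13)·4 + (2/13)·7 = 58/13.
All of the smuggler's active replies (East, West) yield 58/13, and no column does worse for the inspector. The mix makes the smuggler indifferent and guarantees 58/13, so it is optimal.

Yes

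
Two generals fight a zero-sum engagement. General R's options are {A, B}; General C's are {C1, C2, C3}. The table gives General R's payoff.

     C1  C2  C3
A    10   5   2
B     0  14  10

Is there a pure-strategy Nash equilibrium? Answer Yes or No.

Row minima: A → 2, B → 0; maximin = 2.
Column maxima: C1 → 10, C2 → 14, C3 → 10; minimax = 10.
2 ≠ 10, so no pure-strategy equilibrium exists.

No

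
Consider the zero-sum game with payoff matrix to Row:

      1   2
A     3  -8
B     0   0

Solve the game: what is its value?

0

Row minima: A → -8, B → 0; maximin = 0.
Column maxima: 1 → 3, 2 → 0; minimax = 0.
Since maximin = minimax = 0, there is a saddle point and the value is 0.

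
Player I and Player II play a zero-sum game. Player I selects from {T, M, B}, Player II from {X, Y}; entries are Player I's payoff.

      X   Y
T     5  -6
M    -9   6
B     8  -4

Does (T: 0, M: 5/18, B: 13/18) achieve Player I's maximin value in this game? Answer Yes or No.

Against X this mix gives (5/18)·(-9) + (13/18)·8 = 59/18.
Against Y this mix gives (5/18)·6 + (13/18)·(-4) = -11/9.
Player II will play Y, holding Player I to -11/9. Shifting weight toward the row that does better against Y would raise this floor (the equalizing mix achieves 4/9 against both Y and X), so the proposed strategy is not optimal.

No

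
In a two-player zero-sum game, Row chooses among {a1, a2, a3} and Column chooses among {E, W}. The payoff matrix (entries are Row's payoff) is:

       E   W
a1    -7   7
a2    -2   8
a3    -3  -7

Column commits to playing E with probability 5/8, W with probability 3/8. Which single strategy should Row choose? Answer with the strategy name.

Expected payoff of a1: (5/8)·(-7) + (3/8)·7 = -7/4.
Expected payoff of a2: (5/8)·(-2) + (3/8)·8 = 7/4.
Expected payoff of a3: (5/8)·(-3) + (3/8)·(-7) = -9/2.
The largest is 7/4, so Row's best response is a2.

a2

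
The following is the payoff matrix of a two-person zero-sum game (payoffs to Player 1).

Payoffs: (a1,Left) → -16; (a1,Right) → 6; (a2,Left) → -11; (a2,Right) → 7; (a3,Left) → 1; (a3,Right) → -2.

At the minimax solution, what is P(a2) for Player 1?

Row minima: a1 → -16, a2 → -11, a3 → -2; maximin = -2.
Column maxima: Left → 1, Right → 7; minimax = 1.
-2 ≠ 1, so there is no saddle point; optimal play is mixed.
a1 is strictly dominated by a2, so Player 1 never plays it.
On the remaining 2×2 (a2, a3 vs Left, Right):
Let Player 1 play a2 with probability p. Expected payoff against Left: (-11)p + 1(1−p) = −12p + 1; against Right: 7p + (-2)(1−p) = 9p − 2.
Setting these equal: −12p + 1 = 9p − 2 ⇒ −21p = -3 ⇒ p = 1/7, and the value is (-12)·(1/7) + 1 = -5/7.
For Player 2: with q = P(Left), equating a2's and a3's payoffs gives −18q + 7 = 3q − 2 ⇒ q = 3/7.

1/7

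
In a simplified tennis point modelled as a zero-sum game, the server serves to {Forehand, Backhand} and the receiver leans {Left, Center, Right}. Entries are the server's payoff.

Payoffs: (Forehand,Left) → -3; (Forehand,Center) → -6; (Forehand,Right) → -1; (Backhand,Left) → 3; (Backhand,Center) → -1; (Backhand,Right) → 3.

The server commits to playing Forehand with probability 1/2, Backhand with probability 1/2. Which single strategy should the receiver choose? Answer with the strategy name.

Center

If the receiver plays Left, the server's expected payoff is (1/2)·(-3) + (1/2)·3 = 0.
If the receiver plays Center, the server's expected payoff is (1/2)·(-6) + (1/2)·(-1) = -7/2.
If the receiver plays Right, the server's expected payoff is (1/2)·(-1) + (1/2)·3 = 1.
The receiver minimizes the server's payoff; the smallest is -7/2, so the best response is Center.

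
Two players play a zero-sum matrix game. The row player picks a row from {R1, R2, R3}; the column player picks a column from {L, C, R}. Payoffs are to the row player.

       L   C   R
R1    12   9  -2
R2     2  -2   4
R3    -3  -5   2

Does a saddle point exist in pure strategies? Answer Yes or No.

No

Row minima: R1 → -2, R2 → -2, R3 → -5; maximin = -2.
Column maxima: L → 12, C → 9, R → 4; minimax = 4.
-2 ≠ 4, so no pure-strategy equilibrium exists.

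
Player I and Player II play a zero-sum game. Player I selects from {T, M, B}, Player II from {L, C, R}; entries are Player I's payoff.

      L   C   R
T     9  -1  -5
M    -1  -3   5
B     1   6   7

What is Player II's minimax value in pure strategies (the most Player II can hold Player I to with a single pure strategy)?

6

Column maxima: L → 9, C → 6, R → 7.
The smallest of these is 6.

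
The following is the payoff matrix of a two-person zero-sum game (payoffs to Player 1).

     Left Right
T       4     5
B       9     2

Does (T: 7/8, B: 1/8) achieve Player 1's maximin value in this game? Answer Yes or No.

Against Left this mix gives (7/8)·4 + (1/8)·9 = 37/8.
Against Right this mix gives (7/8)·5 + (1/8)·2 = 37/8.
All of Player 2's active replies (Left, Right) yield 37/8, and no column does worse for Player 1. The mix makes Player 2 indifferent and guarantees 37/8, so it is optimal.

Yes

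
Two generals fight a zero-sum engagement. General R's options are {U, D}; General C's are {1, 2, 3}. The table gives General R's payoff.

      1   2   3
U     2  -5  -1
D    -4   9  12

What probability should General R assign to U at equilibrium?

Row minima: U → -5, D → -4; maximin = -4.
Column maxima: 1 → 2, 2 → 9, 3 → 12; minimax = 2.
-4 ≠ 2, so there is no saddle point; optimal play is mixed.
3 is strictly dominated by 2 (it gives General R strictly more in every row), so General C never plays it.
On the remaining 2×2 (U, D vs 1, 2):
Let General R play U with probability p. Expected payoff against 1: 2p + (-4)(1−p) = 6p − 4; against 2: (-5)p + 9(1−p) = −14p + 9.
Setting these equal: 6p − 4 = −14p + 9 ⇒ 20p = 13 ⇒ p = 13/20, and the value is (6)·(13/20) − 4 = -1/10.
For General C: with q = P(1), equating U's and D's payoffs gives 7q − 5 = −13q + 9 ⇒ q = 7/10.

13/20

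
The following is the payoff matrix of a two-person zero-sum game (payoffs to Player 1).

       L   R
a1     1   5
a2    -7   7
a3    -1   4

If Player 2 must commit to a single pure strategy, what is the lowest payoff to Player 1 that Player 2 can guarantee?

1

Column maxima: L → 1, R → 7.
The smallest of these is 1.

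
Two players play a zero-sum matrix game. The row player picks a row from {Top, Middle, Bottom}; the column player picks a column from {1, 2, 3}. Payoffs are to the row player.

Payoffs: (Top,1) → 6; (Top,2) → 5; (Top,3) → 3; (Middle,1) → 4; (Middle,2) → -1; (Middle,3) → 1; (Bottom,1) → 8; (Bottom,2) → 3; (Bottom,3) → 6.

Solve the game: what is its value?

Row minima: Top → 3, Middle → -1, Bottom → 3; maximin = 3.
Column maxima: 1 → 8, 2 → 5, 3 → 6; minimax = 5.
3 ≠ 5, so there is no saddle point; optimal play is mixed.
Middle is strictly dominated by Top, so the row player never plays it.
1 is strictly dominated by 2 (it gives the row player strictly more in every row), so the column player never plays it.
On the remaining 2×2 (Top, Bottom vs 2, 3):
Let the row player play Top with probability p. Expected payoff against 2: 5p + 3(1−p) = 2p + 3; against 3: 3p + 6(1−p) = −3p + 6.
Setting these equal: 2p + 3 = −3p + 6 ⇒ 5p = 3 ⇒ p = 3/5, and the value is (2)·(3/5) + 3 = 21/5.
For the column player: with q = P(2), equating Top's and Bottom's payoffs gives 2q + 3 = −3q + 6 ⇒ q = 3/5.

21/5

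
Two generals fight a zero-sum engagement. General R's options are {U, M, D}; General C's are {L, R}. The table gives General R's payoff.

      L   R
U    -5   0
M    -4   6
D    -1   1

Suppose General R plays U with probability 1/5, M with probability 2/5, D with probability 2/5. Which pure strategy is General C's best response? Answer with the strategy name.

If General C plays L, General R's expected payoff is (1/5)·(-5) + (2/5)·(-4) + (2/5)·(-1) = -3.
If General C plays R, General R's expected payoff is (1/5)·0 + (2/5)·6 + (2/5)·1 = 14/5.
General C minimizes General R's payoff; the smallest is -3, so the best response is L.

L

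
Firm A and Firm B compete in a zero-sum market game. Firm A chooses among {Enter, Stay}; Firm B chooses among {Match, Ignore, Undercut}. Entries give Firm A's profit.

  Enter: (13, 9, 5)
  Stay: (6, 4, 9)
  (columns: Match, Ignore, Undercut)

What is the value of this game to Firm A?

61/9

Row minima: Enter → 5, Stay → 4; maximin = 5.
Column maxima: Match → 13, Ignore → 9, Undercut → 9; minimax = 9.
5 ≠ 9, so there is no saddle point; optimal play is mixed.
Match is strictly dominated by Ignore (it gives Firm A strictly more in every row), so Firm B never plays it.
On the remaining 2×2 (Enter, Stay vs Ignore, Undercut):
Let Firm A play Enter with probability p. Expected payoff against Ignore: 9p + 4(1−p) = 5p + 4; against Undercut: 5p + 9(1−p) = −4p + 9.
Setting these equal: 5p + 4 = −4p + 9 ⇒ 9p = 5 ⇒ p = 5/9, and the value is (5)·(5/9) + 4 = 61/9.
For Firm B: with q = P(Ignore), equating Enter's and Stay's payoffs gives 4q + 5 = −5q + 9 ⇒ q = 4/9.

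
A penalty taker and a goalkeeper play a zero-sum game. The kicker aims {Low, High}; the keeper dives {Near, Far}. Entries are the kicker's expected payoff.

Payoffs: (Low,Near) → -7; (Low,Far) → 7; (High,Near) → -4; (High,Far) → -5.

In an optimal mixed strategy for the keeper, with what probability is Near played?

4/5

Row minima: Low → -7, High → -5; maximin = -5.
Column maxima: Near → -4, Far → 7; minimax = -4.
-5 ≠ -4, so there is no saddle point; optimal play is mixed.
Let the kicker play Low with probability p. Expected payoff against Near: (-7)p + (-4)(1−p) = −3p − 4; against Far: 7p + (-5)(1−p) = 12p − 5.
Setting these equal: −3p − 4 = 12p − 5 ⇒ −15p = -1 ⇒ p = 1/15, and the value is (-3)·(1/15) − 4 = -21/5.
For the keeper: with q = P(Near), equating Low's and High's payoffs gives −14q + 7 = q − 5 ⇒ q = 4/5.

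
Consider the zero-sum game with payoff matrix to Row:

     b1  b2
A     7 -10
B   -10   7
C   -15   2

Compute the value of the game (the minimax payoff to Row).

-3/2

Row minima: A → -10, B → -10, C → -15; maximin = -10.
Column maxima: b1 → 7, b2 → 7; minimax = 7.
-10 ≠ 7, so there is no saddle point; optimal play is mixed.
C is strictly dominated by B, so Row never plays it.
On the remaining 2×2 (A, B vs b1, b2):
Let Row play A with probability p. Expected payoff against b1: 7p + (-10)(1−p) = 17p − 10; against b2: (-10)p + 7(1−p) = −17p + 7.
Setting these equal: 17p − 10 = −17p + 7 ⇒ 34p = 17 ⇒ p = 1/2, and the value is (17)·(1/2) − 10 = -3/2.
For Column: with q = P(b1), equating A's and B's payoffs gives 17q − 10 = −17q + 7 ⇒ q = 1/2.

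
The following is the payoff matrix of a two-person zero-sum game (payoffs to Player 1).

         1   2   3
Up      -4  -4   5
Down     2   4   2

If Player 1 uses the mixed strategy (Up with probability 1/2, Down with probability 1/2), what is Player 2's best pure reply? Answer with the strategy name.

If Player 2 plays 1, Player 1's expected payoff is (1/2)·(-4) + (1/2)·2 = -1.
If Player 2 plays 2, Player 1's expected payoff is (1/2)·(-4) + (1/2)·4 = 0.
If Player 2 plays 3, Player 1's expected payoff is (1/2)·5 + (1/2)·2 = 7/2.
Player 2 minimizes Player 1's payoff; the smallest is -1, so the best response is 1.

1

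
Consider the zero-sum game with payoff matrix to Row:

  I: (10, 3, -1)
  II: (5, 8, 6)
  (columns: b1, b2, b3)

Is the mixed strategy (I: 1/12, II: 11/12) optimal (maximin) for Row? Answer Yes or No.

Against b1 this mix gives (1/12)·10 + (11/12)·5 = 65/12.
Against b2 this mix gives (1/12)·3 + (11/12)·8 = 91/12.
Against b3 this mix gives (1/12)·(-1) + (11/12)·6 = 65/12.
All of Column's active replies (b1, b3) yield 65/12, and no column does worse for Row. The mix makes Column indifferent and guarantees 65/12, so it is optimal.

Yes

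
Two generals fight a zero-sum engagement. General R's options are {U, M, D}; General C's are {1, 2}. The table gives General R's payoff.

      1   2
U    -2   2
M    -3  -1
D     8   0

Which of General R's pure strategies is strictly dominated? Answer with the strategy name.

M

U gives a strictly higher payoff than M against every column: -2 > -3, 2 > -1.
So M is strictly dominated and General R never plays it.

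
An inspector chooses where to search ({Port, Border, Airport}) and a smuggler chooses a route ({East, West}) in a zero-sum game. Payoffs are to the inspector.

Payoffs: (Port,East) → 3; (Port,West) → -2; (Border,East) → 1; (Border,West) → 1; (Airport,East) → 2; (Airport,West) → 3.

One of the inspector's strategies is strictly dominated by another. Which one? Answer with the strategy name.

Border

Airport gives a strictly higher payoff than Border against every column: 2 > 1, 3 > 1.
So Border is strictly dominated and the inspector never plays it.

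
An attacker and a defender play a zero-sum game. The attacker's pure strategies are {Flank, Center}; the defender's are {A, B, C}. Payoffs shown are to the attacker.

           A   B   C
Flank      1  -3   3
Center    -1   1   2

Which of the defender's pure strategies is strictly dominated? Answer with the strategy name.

C

A holds the attacker's payoff strictly below C in every row: 1 < 3, -1 < 2.
So C is strictly dominated for the defender.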